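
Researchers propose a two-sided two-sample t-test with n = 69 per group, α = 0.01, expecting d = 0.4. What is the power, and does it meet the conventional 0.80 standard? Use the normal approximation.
Power ≈ 0.41; the study is underpowered (power < 0.80)

Power calculation (two-sample t-test, normal approximation):
z_β = d · √(n/2) - z_{α/2}
z_β = 0.4 · √(69/2) - 2.576
z_β = 0.4 · 5.874 - 2.576
z_β = -0.226

Power = Φ(z_β) = Φ(-0.226) ≈ 0.410

Effect size d = 0.4 is small by Cohen's convention (0.2/0.5/0.8).

Threshold: power ≥ 0.80 is conventionally adequate.
Power ≈ 0.41 → the study is underpowered (power < 0.80).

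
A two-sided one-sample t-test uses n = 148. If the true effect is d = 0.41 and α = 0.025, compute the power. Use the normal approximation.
Power ≈ 1.00

Power calculation (one-sample t-test, normal approximation):
z_β = d · √n - z_{α/2}
z_β = 0.41 · √148 - 2.241
z_β = 0.41 · 12.166 - 2.241
z_β = 2.746

Power = Φ(z_β) = Φ(2.746) ≈ 0.997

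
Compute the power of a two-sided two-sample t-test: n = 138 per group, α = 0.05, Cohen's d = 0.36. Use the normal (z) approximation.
Power ≈ 0.85

Power calculation (two-sample t-test, normal approximation):
z_β = d · √(n/2) - z_{α/2}
z_β = 0.36 · √(138/2) - 1.960
z_β = 0.36 · 8.307 - 1.960
z_β = 1.030

Power = Φ(z_β) = Φ(1.030) ≈ 0.849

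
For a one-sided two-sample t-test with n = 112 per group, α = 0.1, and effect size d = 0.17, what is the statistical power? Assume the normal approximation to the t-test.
Power ≈ 0.50

Power calculation (two-sample t-test, normal approximation):
z_β = d · √(n/2) - z_α
z_β = 0.17 · √(112/2) - 1.282
z_β = 0.17 · 7.483 - 1.282
z_β = -0.009

Power = Φ(z_β) = Φ(-0.009) ≈ 0.496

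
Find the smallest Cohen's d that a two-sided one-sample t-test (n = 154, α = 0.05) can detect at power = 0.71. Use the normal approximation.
d ≈ 0.20

Minimum detectable effect (one-sample t-test, normal approximation):
d = (z_{α/2} + z_β) / √n
d = (1.960 + 0.553) / √154
d = 2.513 / 12.410
d ≈ 0.20

By Cohen's convention (0.2 small / 0.5 medium / 0.8 large): small effect.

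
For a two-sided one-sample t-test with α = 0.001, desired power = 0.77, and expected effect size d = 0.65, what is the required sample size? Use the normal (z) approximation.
n = 39

Sample size formula (one-sample t-test, normal approximation):
n = ((z_{α/2} + z_β) / d)²

z_{α/2} = 3.291 (for α = 0.001, two-sided)
z_β = 0.739 (for power = 0.77)
d = 0.65

n = ((3.291 + 0.739) / 0.65)²
n = (6.200)²
n ≈ 38.44
Round up to the next whole number: n = 39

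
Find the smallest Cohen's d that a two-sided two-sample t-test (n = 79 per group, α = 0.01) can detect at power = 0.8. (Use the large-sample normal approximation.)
d ≈ 0.54

Minimum detectable effect (two-sample t-test, normal approximation):
d = (z_{α/2} + z_β) / √(n/2)
d = (2.576 + 0.842) / √(79/2)
d = 3.417 / 6.285
d ≈ 0.54

By Cohen's convention (0.2 small / 0.5 medium / 0.8 large): medium effect.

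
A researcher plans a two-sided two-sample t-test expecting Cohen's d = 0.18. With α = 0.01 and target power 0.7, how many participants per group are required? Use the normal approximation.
n = 594 per group

Sample size formula (two-sample t-test, normal approximation):
n = 2 · ((z_{α/2} + z_β) / d)²

z_{α/2} = 2.576 (for α = 0.01, two-sided)
z_β = 0.524 (for power = 0.7)
d = 0.18

n = 2 · ((2.576 + 0.524) / 0.18)²
n = 2 · (17.222)²
n ≈ 593.19
Round up to the next whole number: n = 594 per group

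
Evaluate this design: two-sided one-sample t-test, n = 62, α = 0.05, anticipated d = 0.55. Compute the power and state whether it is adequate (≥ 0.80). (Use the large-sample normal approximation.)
Power ≈ 0.99; the study is adequately powered (power ≥ 0.80)

Power calculation (one-sample t-test, normal approximation):
z_β = d · √n - z_{α/2}
z_β = 0.55 · √62 - 1.960
z_β = 0.55 · 7.874 - 1.960
z_β = 2.371

Power = Φ(z_β) = Φ(2.371) ≈ 0.991

Effect size d = 0.55 is medium by Cohen's convention (0.2/0.5/0.8).

Threshold: power ≥ 0.80 is conventionally adequate.
Power ≈ 0.99 → the study is adequately powered (power ≥ 0.80).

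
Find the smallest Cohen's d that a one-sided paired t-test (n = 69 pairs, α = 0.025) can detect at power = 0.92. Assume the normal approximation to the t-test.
d ≈ 0.41

Minimum detectable effect (paired t-test, normal approximation):
d = (z_α + z_β) / √n
d = (1.960 + 1.405) / √69
d = 3.365 / 8.307
d ≈ 0.41

By Cohen's convention (0.2 small / 0.5 medium / 0.8 large): small effect.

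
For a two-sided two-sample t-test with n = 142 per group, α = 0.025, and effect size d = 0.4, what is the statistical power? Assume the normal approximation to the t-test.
Power ≈ 0.87

Power calculation (two-sample t-test, normal approximation):
z_β = d · √(n/2) - z_{α/2}
z_β = 0.4 · √(142/2) - 2.241
z_β = 0.4 · 8.426 - 2.241
z_β = 1.129

Power = Φ(z_β) = Φ(1.129) ≈ 0.871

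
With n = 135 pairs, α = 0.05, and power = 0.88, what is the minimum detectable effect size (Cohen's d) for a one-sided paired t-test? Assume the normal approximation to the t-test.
d ≈ 0.24

Minimum detectable effect (paired t-test, normal approximation):
d = (z_α + z_β) / √n
d = (1.645 + 1.175) / √135
d = 2.820 / 11.619
d ≈ 0.24

By Cohen's convention (0.2 small / 0.5 medium / 0.8 large): small effect.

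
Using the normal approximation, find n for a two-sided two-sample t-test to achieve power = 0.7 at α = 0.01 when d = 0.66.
n = 45 per group

Sample size formula (two-sample t-test, normal approximation):
n = 2 · ((z_{α/2} + z_β) / d)²

z_{α/2} = 2.576 (for α = 0.01, two-sided)
z_β = 0.524 (for power = 0.7)
d = 0.66

n = 2 · ((2.576 + 0.524) / 0.66)²
n = 2 · (4.697)²
n ≈ 44.12
Round up to the next whole number: n = 45 per group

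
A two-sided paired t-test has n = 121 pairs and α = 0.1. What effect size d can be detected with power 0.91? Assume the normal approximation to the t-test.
d ≈ 0.27

Minimum detectable effect (paired t-test, normal approximation):
d = (z_{α/2} + z_β) / √n
d = (1.645 + 1.341) / √121
d = 2.986 / 11.000
d ≈ 0.27

By Cohen's convention (0.2 small / 0.5 medium / 0.8 large): small effect.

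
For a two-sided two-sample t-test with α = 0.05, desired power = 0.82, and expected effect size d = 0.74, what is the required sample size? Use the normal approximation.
n = 31 per group

Sample size formula (two-sample t-test, normal approximation):
n = 2 · ((z_{α/2} + z_β) / d)²

z_{α/2} = 1.960 (for α = 0.05, two-sided)
z_β = 0.915 (for power = 0.82)
d = 0.74

n = 2 · ((1.960 + 0.915) / 0.74)²
n = 2 · (3.885)²
n ≈ 30.19
Round up to the next whole number: n = 31 per group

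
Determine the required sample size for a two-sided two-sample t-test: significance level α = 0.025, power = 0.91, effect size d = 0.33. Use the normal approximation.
n = 236 per group

Sample size formula (two-sample t-test, normal approximation):
n = 2 · ((z_{α/2} + z_β) / d)²

z_{α/2} = 2.241 (for α = 0.025, two-sided)
z_β = 1.341 (for power = 0.91)
d = 0.33

n = 2 · ((2.241 + 1.341) / 0.33)²
n = 2 · (10.855)²
n ≈ 235.66
Round up to the next whole number: n = 236 per group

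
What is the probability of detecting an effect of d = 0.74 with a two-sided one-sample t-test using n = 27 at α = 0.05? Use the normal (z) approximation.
Power ≈ 0.97

Power calculation (one-sample t-test, normal approximation):
z_β = d · √n - z_{α/2}
z_β = 0.74 · √27 - 1.960
z_β = 0.74 · 5.196 - 1.960
z_β = 1.885

Power = Φ(z_β) = Φ(1.885) ≈ 0.970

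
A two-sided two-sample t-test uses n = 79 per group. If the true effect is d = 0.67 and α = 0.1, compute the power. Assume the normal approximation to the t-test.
Power ≈ 0.99

Power calculation (two-sample t-test, normal approximation):
z_β = d · √(n/2) - z_{α/2}
z_β = 0.67 · √(79/2) - 1.645
z_β = 0.67 · 6.285 - 1.645
z_β = 2.566

Power = Φ(z_β) = Φ(2.566) ≈ 0.995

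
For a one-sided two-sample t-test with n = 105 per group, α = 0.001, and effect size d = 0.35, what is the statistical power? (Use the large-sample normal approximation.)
Power ≈ 0.29

Power calculation (two-sample t-test, normal approximation):
z_β = d · √(n/2) - z_α
z_β = 0.35 · √(105/2) - 3.090
z_β = 0.35 · 7.246 - 3.090
z_β = -0.554

Power = Φ(z_β) = Φ(-0.554) ≈ 0.290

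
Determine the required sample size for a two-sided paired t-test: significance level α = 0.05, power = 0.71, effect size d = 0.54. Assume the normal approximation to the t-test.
n = 22 pairs

Sample size formula (paired t-test, normal approximation):
n = ((z_{α/2} + z_β) / d)²

z_{α/2} = 1.960 (for α = 0.05, two-sided)
z_β = 0.553 (for power = 0.71)
d = 0.54

n = ((1.960 + 0.553) / 0.54)²
n = (4.654)²
n ≈ 21.66
Round up to the next whole number: n = 22 pairs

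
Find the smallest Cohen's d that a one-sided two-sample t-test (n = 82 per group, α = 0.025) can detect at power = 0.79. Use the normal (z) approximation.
d ≈ 0.43

Minimum detectable effect (two-sample t-test, normal approximation):
d = (z_α + z_β) / √(n/2)
d = (1.960 + 0.806) / √(82/2)
d = 2.766 / 6.403
d ≈ 0.43

By Cohen's convention (0.2 small / 0.5 medium / 0.8 large): small effect.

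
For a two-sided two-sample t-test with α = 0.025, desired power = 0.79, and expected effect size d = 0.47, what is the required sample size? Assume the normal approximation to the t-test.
n = 85 per group

Sample size formula (two-sample t-test, normal approximation):
n = 2 · ((z_{α/2} + z_β) / d)²

z_{α/2} = 2.241 (for α = 0.025, two-sided)
z_β = 0.806 (for power = 0.79)
d = 0.47

n = 2 · ((2.241 + 0.806) / 0.47)²
n = 2 · (6.483)²
n ≈ 84.06
Round up to the next whole number: n = 85 per group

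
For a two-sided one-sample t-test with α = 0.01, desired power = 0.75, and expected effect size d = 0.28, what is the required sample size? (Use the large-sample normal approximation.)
n = 135

Sample size formula (one-sample t-test, normal approximation):
n = ((z_{α/2} + z_β) / d)²

z_{α/2} = 2.576 (for α = 0.01, two-sided)
z_β = 0.674 (for power = 0.75)
d = 0.28

n = ((2.576 + 0.674) / 0.28)²
n = (11.607)²
n ≈ 134.72
Round up to the next whole number: n = 135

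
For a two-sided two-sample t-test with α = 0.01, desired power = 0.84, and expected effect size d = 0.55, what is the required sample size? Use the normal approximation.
n = 85 per group

Sample size formula (two-sample t-test, normal approximation):
n = 2 · ((z_{α/2} + z_β) / d)²

z_{α/2} = 2.576 (for α = 0.01, two-sided)
z_β = 0.994 (for power = 0.84)
d = 0.55

n = 2 · ((2.576 + 0.994) / 0.55)²
n = 2 · (6.491)²
n ≈ 84.27
Round up to the next whole number: n = 85 per group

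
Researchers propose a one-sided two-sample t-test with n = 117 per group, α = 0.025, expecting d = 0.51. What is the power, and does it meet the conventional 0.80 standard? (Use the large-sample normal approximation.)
Power ≈ 0.97; the study is adequately powered (power ≥ 0.80)

Power calculation (two-sample t-test, normal approximation):
z_β = d · √(n/2) - z_α
z_β = 0.51 · √(117/2) - 1.960
z_β = 0.51 · 7.649 - 1.960
z_β = 1.941

Power = Φ(z_β) = Φ(1.941) ≈ 0.974

Effect size d = 0.51 is medium by Cohen's convention (0.2/0.5/0.8).

Threshold: power ≥ 0.80 is conventionally adequate.
Power ≈ 0.97 → the study is adequately powered (power ≥ 0.80).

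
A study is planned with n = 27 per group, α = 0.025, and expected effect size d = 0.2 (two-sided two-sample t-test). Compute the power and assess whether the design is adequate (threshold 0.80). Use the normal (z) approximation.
Power ≈ 0.07; the study is underpowered (power < 0.80)

Power calculation (two-sample t-test, normal approximation):
z_β = d · √(n/2) - z_{α/2}
z_β = 0.2 · √(27/2) - 2.241
z_β = 0.2 · 3.674 - 2.241
z_β = -1.507

Power = Φ(z_β) = Φ(-1.507) ≈ 0.066

Effect size d = 0.2 is small by Cohen's convention (0.2/0.5/0.8).

Threshold: power ≥ 0.80 is conventionally adequate.
Power ≈ 0.07 → the study is underpowered (power < 0.80).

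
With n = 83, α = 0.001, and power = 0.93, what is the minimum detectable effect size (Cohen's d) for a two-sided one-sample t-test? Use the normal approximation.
d ≈ 0.52

Minimum detectable effect (one-sample t-test, normal approximation):
d = (z_{α/2} + z_β) / √n
d = (3.291 + 1.476) / √83
d = 4.766 / 9.110
d ≈ 0.52

By Cohen's convention (0.2 small / 0.5 medium / 0.8 large): medium effect.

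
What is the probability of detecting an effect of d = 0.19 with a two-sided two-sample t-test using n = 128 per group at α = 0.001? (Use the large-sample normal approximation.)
Power ≈ 0.04

Power calculation (two-sample t-test, normal approximation):
z_β = d · √(n/2) - z_{α/2}
z_β = 0.19 · √(128/2) - 3.291
z_β = 0.19 · 8.000 - 3.291
z_β = -1.771

Power = Φ(z_β) = Φ(-1.771) ≈ 0.038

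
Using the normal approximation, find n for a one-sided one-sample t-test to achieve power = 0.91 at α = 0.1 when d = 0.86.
n = 10

Sample size formula (one-sample t-test, normal approximation):
n = ((z_α + z_β) / d)²

z_α = 1.282 (for α = 0.1, one-sided)
z_β = 1.341 (for power = 0.91)
d = 0.86

n = ((1.282 + 1.341) / 0.86)²
n = (3.050)²
n ≈ 9.30
Round up to the next whole number: n = 10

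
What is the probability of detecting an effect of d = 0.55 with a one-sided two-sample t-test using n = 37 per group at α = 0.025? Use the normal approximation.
Power ≈ 0.66

Power calculation (two-sample t-test, normal approximation):
z_β = d · √(n/2) - z_α
z_β = 0.55 · √(37/2) - 1.960
z_β = 0.55 · 4.301 - 1.960
z_β = 0.406

Power = Φ(z_β) = Φ(0.406) ≈ 0.658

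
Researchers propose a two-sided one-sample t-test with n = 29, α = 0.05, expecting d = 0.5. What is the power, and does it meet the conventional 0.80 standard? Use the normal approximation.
Power ≈ 0.77; the study is underpowered (power < 0.80)

Power calculation (one-sample t-test, normal approximation):
z_β = d · √n - z_{α/2}
z_β = 0.5 · √29 - 1.960
z_β = 0.5 · 5.385 - 1.960
z_β = 0.733

Power = Φ(z_β) = Φ(0.733) ≈ 0.768

Effect size d = 0.5 is medium by Cohen's convention (0.2/0.5/0.8).

Threshold: power ≥ 0.80 is conventionally adequate.
Power ≈ 0.77 → the study is underpowered (power < 0.80).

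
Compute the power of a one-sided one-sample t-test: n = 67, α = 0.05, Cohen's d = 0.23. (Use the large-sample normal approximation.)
Power ≈ 0.59

Power calculation (one-sample t-test, normal approximation):
z_β = d · √n - z_α
z_β = 0.23 · √67 - 1.645
z_β = 0.23 · 8.185 - 1.645
z_β = 0.238

Power = Φ(z_β) = Φ(0.238) ≈ 0.594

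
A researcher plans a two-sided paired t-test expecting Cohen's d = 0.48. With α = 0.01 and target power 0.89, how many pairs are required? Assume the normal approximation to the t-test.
n = 63 pairs

Sample size formula (paired t-test, normal approximation):
n = ((z_{α/2} + z_β) / d)²

z_{α/2} = 2.576 (for α = 0.01, two-sided)
z_β = 1.227 (for power = 0.89)
d = 0.48

n = ((2.576 + 1.227) / 0.48)²
n = (7.923)²
n ≈ 62.77
Round up to the next whole number: n = 63 pairs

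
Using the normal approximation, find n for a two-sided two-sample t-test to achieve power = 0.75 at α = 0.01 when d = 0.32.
n = 207 per group

Sample size formula (two-sample t-test, normal approximation):
n = 2 · ((z_{α/2} + z_β) / d)²

z_{α/2} = 2.576 (for α = 0.01, two-sided)
z_β = 0.674 (for power = 0.75)
d = 0.32

n = 2 · ((2.576 + 0.674) / 0.32)²
n = 2 · (10.156)²
n ≈ 206.29
Round up to the next whole number: n = 207 per group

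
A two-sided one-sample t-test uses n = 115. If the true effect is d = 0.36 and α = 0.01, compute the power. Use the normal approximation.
Power ≈ 0.90

Power calculation (one-sample t-test, normal approximation):
z_β = d · √n - z_{α/2}
z_β = 0.36 · √115 - 2.576
z_β = 0.36 · 10.724 - 2.576
z_β = 1.285

Power = Φ(z_β) = Φ(1.285) ≈ 0.901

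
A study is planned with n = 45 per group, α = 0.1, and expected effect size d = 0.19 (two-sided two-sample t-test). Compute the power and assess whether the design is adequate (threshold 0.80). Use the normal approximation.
Power ≈ 0.23; the study is underpowered (power < 0.80)

Power calculation (two-sample t-test, normal approximation):
z_β = d · √(n/2) - z_{α/2}
z_β = 0.19 · √(45/2) - 1.645
z_β = 0.19 · 4.743 - 1.645
z_β = -0.744

Power = Φ(z_β) = Φ(-0.744) ≈ 0.229

Effect size d = 0.19 is very small by Cohen's convention (0.2/0.5/0.8).

Threshold: power ≥ 0.80 is conventionally adequate.
Power ≈ 0.23 → the study is underpowered (power < 0.80).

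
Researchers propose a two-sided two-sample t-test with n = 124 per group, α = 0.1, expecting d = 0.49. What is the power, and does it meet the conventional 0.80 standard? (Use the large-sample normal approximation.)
Power ≈ 0.99; the study is adequately powered (power ≥ 0.80)

Power calculation (two-sample t-test, normal approximation):
z_β = d · √(n/2) - z_{α/2}
z_β = 0.49 · √(124/2) - 1.645
z_β = 0.49 · 7.874 - 1.645
z_β = 2.213

Power = Φ(z_β) = Φ(2.213) ≈ 0.987

Effect size d = 0.49 is small by Cohen's convention (0.2/0.5/0.8).

Threshold: power ≥ 0.80 is conventionally adequate.
Power ≈ 0.99 → the study is adequately powered (power ≥ 0.80).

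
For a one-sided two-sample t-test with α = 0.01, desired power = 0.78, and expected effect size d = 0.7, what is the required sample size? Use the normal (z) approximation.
n = 40 per group

Sample size formula (two-sample t-test, normal approximation):
n = 2 · ((z_α + z_β) / d)²

z_α = 2.326 (for α = 0.01, one-sided)
z_β = 0.772 (for power = 0.78)
d = 0.7

n = 2 · ((2.326 + 0.772) / 0.7)²
n = 2 · (4.426)²
n ≈ 39.18
Round up to the next whole number: n = 40 per group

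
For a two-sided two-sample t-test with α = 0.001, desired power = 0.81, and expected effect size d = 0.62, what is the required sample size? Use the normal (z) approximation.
n = 91 per group

Sample size formula (two-sample t-test, normal approximation):
n = 2 · ((z_{α/2} + z_β) / d)²

z_{α/2} = 3.291 (for α = 0.001, two-sided)
z_β = 0.878 (for power = 0.81)
d = 0.62

n = 2 · ((3.291 + 0.878) / 0.62)²
n = 2 · (6.724)²
n ≈ 90.42
Round up to the next whole number: n = 91 per group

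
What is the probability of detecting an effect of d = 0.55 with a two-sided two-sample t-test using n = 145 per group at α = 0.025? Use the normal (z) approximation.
Power ≈ 0.99

Power calculation (two-sample t-test, normal approximation):
z_β = d · √(n/2) - z_{α/2}
z_β = 0.55 · √(145/2) - 2.241
z_β = 0.55 · 8.515 - 2.241
z_β = 2.442

Power = Φ(z_β) = Φ(2.442) ≈ 0.993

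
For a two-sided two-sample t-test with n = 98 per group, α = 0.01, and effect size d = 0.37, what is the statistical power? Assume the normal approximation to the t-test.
Power ≈ 0.51

Power calculation (two-sample t-test, normal approximation):
z_β = d · √(n/2) - z_{α/2}
z_β = 0.37 · √(98/2) - 2.576
z_β = 0.37 · 7.000 - 2.576
z_β = 0.014

Power = Φ(z_β) = Φ(0.014) ≈ 0.506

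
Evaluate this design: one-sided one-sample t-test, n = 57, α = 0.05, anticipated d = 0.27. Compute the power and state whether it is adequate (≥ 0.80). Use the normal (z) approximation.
Power ≈ 0.65; the study is underpowered (power < 0.80)

Power calculation (one-sample t-test, normal approximation):
z_β = d · √n - z_α
z_β = 0.27 · √57 - 1.645
z_β = 0.27 · 7.550 - 1.645
z_β = 0.394

Power = Φ(z_β) = Φ(0.394) ≈ 0.653

Effect size d = 0.27 is small by Cohen's convention (0.2/0.5/0.8).

Threshold: power ≥ 0.80 is conventionally adequate.
Power ≈ 0.65 → the study is underpowered (power < 0.80).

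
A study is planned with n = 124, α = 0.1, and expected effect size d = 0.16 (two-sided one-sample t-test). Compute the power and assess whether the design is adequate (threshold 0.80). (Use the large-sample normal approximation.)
Power ≈ 0.55; the study is underpowered (power < 0.80)

Power calculation (one-sample t-test, normal approximation):
z_β = d · √n - z_{α/2}
z_β = 0.16 · √124 - 1.645
z_β = 0.16 · 11.136 - 1.645
z_β = 0.137

Power = Φ(z_β) = Φ(0.137) ≈ 0.554

Effect size d = 0.16 is very small by Cohen's convention (0.2/0.5/0.8).

Threshold: power ≥ 0.80 is conventionally adequate.
Power ≈ 0.55 → the study is underpowered (power < 0.80).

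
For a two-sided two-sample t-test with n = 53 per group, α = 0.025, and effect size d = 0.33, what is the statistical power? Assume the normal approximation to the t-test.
Power ≈ 0.29

Power calculation (two-sample t-test, normal approximation):
z_β = d · √(n/2) - z_{α/2}
z_β = 0.33 · √(53/2) - 2.241
z_β = 0.33 · 5.148 - 2.241
z_β = -0.543

Power = Φ(z_β) = Φ(-0.543) ≈ 0.294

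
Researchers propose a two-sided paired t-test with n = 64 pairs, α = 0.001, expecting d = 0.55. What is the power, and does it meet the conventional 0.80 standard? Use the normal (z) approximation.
Power ≈ 0.87; the study is adequately powered (power ≥ 0.80)

Power calculation (paired t-test, normal approximation):
z_β = d · √n - z_{α/2}
z_β = 0.55 · √64 - 3.291
z_β = 0.55 · 8.000 - 3.291
z_β = 1.109

Power = Φ(z_β) = Φ(1.109) ≈ 0.866

Effect size d = 0.55 is medium by Cohen's convention (0.2/0.5/0.8).

Threshold: power ≥ 0.80 is conventionally adequate.
Power ≈ 0.87 → the study is adequately powered (power ≥ 0.80).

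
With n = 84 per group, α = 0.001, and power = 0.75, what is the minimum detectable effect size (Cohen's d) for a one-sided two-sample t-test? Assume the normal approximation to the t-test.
d ≈ 0.58

Minimum detectable effect (two-sample t-test, normal approximation):
d = (z_α + z_β) / √(n/2)
d = (3.090 + 0.674) / √(84/2)
d = 3.765 / 6.481
d ≈ 0.58

By Cohen's convention (0.2 small / 0.5 medium / 0.8 large): medium effect.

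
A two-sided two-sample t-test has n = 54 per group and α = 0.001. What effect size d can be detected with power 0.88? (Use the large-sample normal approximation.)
d ≈ 0.86

Minimum detectable effect (two-sample t-test, normal approximation):
d = (z_{α/2} + z_β) / √(n/2)
d = (3.291 + 1.175) / √(54/2)
d = 4.466 / 5.196
d ≈ 0.86

By Cohen's convention (0.2 small / 0.5 medium / 0.8 large): large effect.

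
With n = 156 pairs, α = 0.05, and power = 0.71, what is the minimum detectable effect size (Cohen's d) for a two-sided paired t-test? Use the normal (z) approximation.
d ≈ 0.20

Minimum detectable effect (paired t-test, normal approximation):
d = (z_{α/2} + z_β) / √n
d = (1.960 + 0.553) / √156
d = 2.513 / 12.490
d ≈ 0.20

By Cohen's convention (0.2 small / 0.5 medium / 0.8 large): small effect.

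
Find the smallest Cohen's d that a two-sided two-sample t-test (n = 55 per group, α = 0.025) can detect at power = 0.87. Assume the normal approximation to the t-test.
d ≈ 0.64

Minimum detectable effect (two-sample t-test, normal approximation):
d = (z_{α/2} + z_β) / √(n/2)
d = (2.241 + 1.126) / √(55/2)
d = 3.368 / 5.244
d ≈ 0.64

By Cohen's convention (0.2 small / 0.5 medium / 0.8 large): medium effect.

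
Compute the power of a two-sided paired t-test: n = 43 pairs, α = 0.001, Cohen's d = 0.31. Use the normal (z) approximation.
Power ≈ 0.10

Power calculation (paired t-test, normal approximation):
z_β = d · √n - z_{α/2}
z_β = 0.31 · √43 - 3.291
z_β = 0.31 · 6.557 - 3.291
z_β = -1.258

Power = Φ(z_β) = Φ(-1.258) ≈ 0.104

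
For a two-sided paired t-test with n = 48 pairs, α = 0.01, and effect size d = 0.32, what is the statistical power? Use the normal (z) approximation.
Power ≈ 0.36

Power calculation (paired t-test, normal approximation):
z_β = d · √n - z_{α/2}
z_β = 0.32 · √48 - 2.576
z_β = 0.32 · 6.928 - 2.576
z_β = -0.359

Power = Φ(z_β) = Φ(-0.359) ≈ 0.360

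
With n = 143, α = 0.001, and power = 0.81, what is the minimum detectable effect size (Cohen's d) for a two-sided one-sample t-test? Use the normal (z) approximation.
d ≈ 0.35

Minimum detectable effect (one-sample t-test, normal approximation):
d = (z_{α/2} + z_β) / √n
d = (3.291 + 0.878) / √143
d = 4.168 / 11.958
d ≈ 0.35

By Cohen's convention (0.2 small / 0.5 medium / 0.8 large): small effect.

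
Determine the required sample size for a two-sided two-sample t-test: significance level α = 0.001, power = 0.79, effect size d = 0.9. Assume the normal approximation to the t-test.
n = 42 per group

Sample size formula (two-sample t-test, normal approximation):
n = 2 · ((z_{α/2} + z_β) / d)²

z_{α/2} = 3.291 (for α = 0.001, two-sided)
z_β = 0.806 (for power = 0.79)
d = 0.9

n = 2 · ((3.291 + 0.806) / 0.9)²
n = 2 · (4.552)²
n ≈ 41.44
Round up to the next whole number: n = 42 per group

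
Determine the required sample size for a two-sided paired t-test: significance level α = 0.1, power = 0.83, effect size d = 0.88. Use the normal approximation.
n = 9 pairs

Sample size formula (paired t-test, normal approximation):
n = ((z_{α/2} + z_β) / d)²

z_{α/2} = 1.645 (for α = 0.1, two-sided)
z_β = 0.954 (for power = 0.83)
d = 0.88

n = ((1.645 + 0.954) / 0.88)²
n = (2.953)²
n ≈ 8.72
Round up to the next whole number: n = 9 pairs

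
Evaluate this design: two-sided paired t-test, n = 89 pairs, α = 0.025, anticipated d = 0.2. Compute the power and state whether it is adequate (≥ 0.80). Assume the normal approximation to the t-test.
Power ≈ 0.36; the study is underpowered (power < 0.80)

Power calculation (paired t-test, normal approximation):
z_β = d · √n - z_{α/2}
z_β = 0.2 · √89 - 2.241
z_β = 0.2 · 9.434 - 2.241
z_β = -0.355

Power = Φ(z_β) = Φ(-0.355) ≈ 0.361

Effect size d = 0.2 is small by Cohen's convention (0.2/0.5/0.8).

Threshold: power ≥ 0.80 is conventionally adequate.
Power ≈ 0.36 → the study is underpowered (power < 0.80).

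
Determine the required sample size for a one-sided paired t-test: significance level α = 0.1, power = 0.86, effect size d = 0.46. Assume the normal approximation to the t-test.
n = 27 pairs

Sample size formula (paired t-test, normal approximation):
n = ((z_α + z_β) / d)²

z_α = 1.282 (for α = 0.1, one-sided)
z_β = 1.080 (for power = 0.86)
d = 0.46

n = ((1.282 + 1.080) / 0.46)²
n = (5.135)²
n ≈ 26.37
Round up to the next whole number: n = 27 pairs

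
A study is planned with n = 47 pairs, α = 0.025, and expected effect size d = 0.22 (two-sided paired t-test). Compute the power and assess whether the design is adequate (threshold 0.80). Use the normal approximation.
Power ≈ 0.23; the study is underpowered (power < 0.80)

Power calculation (paired t-test, normal approximation):
z_β = d · √n - z_{α/2}
z_β = 0.22 · √47 - 2.241
z_β = 0.22 · 6.856 - 2.241
z_β = -0.733

Power = Φ(z_β) = Φ(-0.733) ≈ 0.232

Effect size d = 0.22 is small by Cohen's convention (0.2/0.5/0.8).

Threshold: power ≥ 0.80 is conventionally adequate.
Power ≈ 0.23 → the study is underpowered (power < 0.80).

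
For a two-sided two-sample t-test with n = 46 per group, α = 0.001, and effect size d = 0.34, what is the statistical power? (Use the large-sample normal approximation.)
Power ≈ 0.05

Power calculation (two-sample t-test, normal approximation):
z_β = d · √(n/2) - z_{α/2}
z_β = 0.34 · √(46/2) - 3.291
z_β = 0.34 · 4.796 - 3.291
z_β = -1.660

Power = Φ(z_β) = Φ(-1.660) ≈ 0.048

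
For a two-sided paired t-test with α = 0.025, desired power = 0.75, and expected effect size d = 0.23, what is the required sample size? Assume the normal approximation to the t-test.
n = 161 pairs

Sample size formula (paired t-test, normal approximation):
n = ((z_{α/2} + z_β) / d)²

z_{α/2} = 2.241 (for α = 0.025, two-sided)
z_β = 0.674 (for power = 0.75)
d = 0.23

n = ((2.241 + 0.674) / 0.23)²
n = (12.674)²
n ≈ 160.63
Round up to the next whole number: n = 161 pairs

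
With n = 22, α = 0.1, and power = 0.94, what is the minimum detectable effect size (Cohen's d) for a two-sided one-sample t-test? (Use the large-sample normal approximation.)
d ≈ 0.68

Minimum detectable effect (one-sample t-test, normal approximation):
d = (z_{α/2} + z_β) / √n
d = (1.645 + 1.555) / √22
d = 3.200 / 4.690
d ≈ 0.68

By Cohen's convention (0.2 small / 0.5 medium / 0.8 large): medium effect.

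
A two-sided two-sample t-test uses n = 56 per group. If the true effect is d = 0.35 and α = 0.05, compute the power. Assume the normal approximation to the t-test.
Power ≈ 0.46

Power calculation (two-sample t-test, normal approximation):
z_β = d · √(n/2) - z_{α/2}
z_β = 0.35 · √(56/2) - 1.960
z_β = 0.35 · 5.292 - 1.960
z_β = -0.108

Power = Φ(z_β) = Φ(-0.108) ≈ 0.457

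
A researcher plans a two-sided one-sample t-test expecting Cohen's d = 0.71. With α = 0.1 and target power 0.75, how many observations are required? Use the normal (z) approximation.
n = 11

Sample size formula (one-sample t-test, normal approximation):
n = ((z_{α/2} + z_β) / d)²

z_{α/2} = 1.645 (for α = 0.1, two-sided)
z_β = 0.674 (for power = 0.75)
d = 0.71

n = ((1.645 + 0.674) / 0.71)²
n = (3.266)²
n ≈ 10.67
Round up to the next whole number: n = 11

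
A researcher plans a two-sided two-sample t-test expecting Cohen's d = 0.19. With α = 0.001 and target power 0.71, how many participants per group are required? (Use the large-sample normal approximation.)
n = 819 per group

Sample size formula (two-sample t-test, normal approximation):
n = 2 · ((z_{α/2} + z_β) / d)²

z_{α/2} = 3.291 (for α = 0.001, two-sided)
z_β = 0.553 (for power = 0.71)
d = 0.19

n = 2 · ((3.291 + 0.553) / 0.19)²
n = 2 · (20.232)²
n ≈ 818.67
Round up to the next whole number: n = 819 per group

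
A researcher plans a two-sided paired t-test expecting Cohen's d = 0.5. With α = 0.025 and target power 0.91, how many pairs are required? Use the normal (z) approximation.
n = 52 pairs

Sample size formula (paired t-test, normal approximation):
n = ((z_{α/2} + z_β) / d)²

z_{α/2} = 2.241 (for α = 0.025, two-sided)
z_β = 1.341 (for power = 0.91)
d = 0.5

n = ((2.241 + 1.341) / 0.5)²
n = (7.164)²
n ≈ 51.32
Round up to the next whole number: n = 52 pairs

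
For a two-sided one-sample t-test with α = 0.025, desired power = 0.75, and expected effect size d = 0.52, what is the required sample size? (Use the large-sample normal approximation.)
n = 32

Sample size formula (one-sample t-test, normal approximation):
n = ((z_{α/2} + z_β) / d)²

z_{α/2} = 2.241 (for α = 0.025, two-sided)
z_β = 0.674 (for power = 0.75)
d = 0.52

n = ((2.241 + 0.674) / 0.52)²
n = (5.606)²
n ≈ 31.43
Round up to the next whole number: n = 32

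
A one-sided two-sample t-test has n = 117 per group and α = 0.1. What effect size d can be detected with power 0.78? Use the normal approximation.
d ≈ 0.27

Minimum detectable effect (two-sample t-test, normal approximation):
d = (z_α + z_β) / √(n/2)
d = (1.282 + 0.772) / √(117/2)
d = 2.054 / 7.649
d ≈ 0.27

By Cohen's convention (0.2 small / 0.5 medium / 0.8 large): small effect.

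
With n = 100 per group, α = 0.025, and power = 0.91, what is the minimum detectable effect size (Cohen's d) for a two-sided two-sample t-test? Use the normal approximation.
d ≈ 0.51

Minimum detectable effect (two-sample t-test, normal approximation):
d = (z_{α/2} + z_β) / √(n/2)
d = (2.241 + 1.341) / √(100/2)
d = 3.582 / 7.071
d ≈ 0.51

By Cohen's convention (0.2 small / 0.5 medium / 0.8 large): medium effect.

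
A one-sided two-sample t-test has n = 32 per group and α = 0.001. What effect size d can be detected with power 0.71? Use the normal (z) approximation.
d ≈ 0.91

Minimum detectable effect (two-sample t-test, normal approximation):
d = (z_α + z_β) / √(n/2)
d = (3.090 + 0.553) / √(32/2)
d = 3.644 / 4.000
d ≈ 0.91

By Cohen's convention (0.2 small / 0.5 medium / 0.8 large): large effect.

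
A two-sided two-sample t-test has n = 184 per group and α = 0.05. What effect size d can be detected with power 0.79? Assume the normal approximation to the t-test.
d ≈ 0.29

Minimum detectable effect (two-sample t-test, normal approximation):
d = (z_{α/2} + z_β) / √(n/2)
d = (1.960 + 0.806) / √(184/2)
d = 2.766 / 9.592
d ≈ 0.29

By Cohen's convention (0.2 small / 0.5 medium / 0.8 large): small effect.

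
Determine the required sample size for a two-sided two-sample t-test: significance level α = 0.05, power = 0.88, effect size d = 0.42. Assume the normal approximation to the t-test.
n = 112 per group

Sample size formula (two-sample t-test, normal approximation):
n = 2 · ((z_{α/2} + z_β) / d)²

z_{α/2} = 1.960 (for α = 0.05, two-sided)
z_β = 1.175 (for power = 0.88)
d = 0.42

n = 2 · ((1.960 + 1.175) / 0.42)²
n = 2 · (7.464)²
n ≈ 111.42
Round up to the next whole number: n = 112 per group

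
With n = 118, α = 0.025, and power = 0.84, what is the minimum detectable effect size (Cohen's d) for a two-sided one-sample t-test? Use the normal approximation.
d ≈ 0.30

Minimum detectable effect (one-sample t-test, normal approximation):
d = (z_{α/2} + z_β) / √n
d = (2.241 + 0.994) / √118
d = 3.236 / 10.863
d ≈ 0.30

By Cohen's convention (0.2 small / 0.5 medium / 0.8 large): small effect.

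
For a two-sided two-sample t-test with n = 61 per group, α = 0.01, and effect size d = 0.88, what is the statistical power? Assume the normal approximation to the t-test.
Power ≈ 0.99

Power calculation (two-sample t-test, normal approximation):
z_β = d · √(n/2) - z_{α/2}
z_β = 0.88 · √(61/2) - 2.576
z_β = 0.88 · 5.523 - 2.576
z_β = 2.284

Power = Φ(z_β) = Φ(2.284) ≈ 0.989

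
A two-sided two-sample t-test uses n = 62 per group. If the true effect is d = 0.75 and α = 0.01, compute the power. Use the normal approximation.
Power ≈ 0.95

Power calculation (two-sample t-test, normal approximation):
z_β = d · √(n/2) - z_{α/2}
z_β = 0.75 · √(62/2) - 2.576
z_β = 0.75 · 5.568 - 2.576
z_β = 1.600

Power = Φ(z_β) = Φ(1.600) ≈ 0.945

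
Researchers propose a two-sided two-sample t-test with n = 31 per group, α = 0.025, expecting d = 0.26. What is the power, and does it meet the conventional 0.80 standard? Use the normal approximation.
Power ≈ 0.11; the study is underpowered (power < 0.80)

Power calculation (two-sample t-test, normal approximation):
z_β = d · √(n/2) - z_{α/2}
z_β = 0.26 · √(31/2) - 2.241
z_β = 0.26 · 3.937 - 2.241
z_β = -1.218

Power = Φ(z_β) = Φ(-1.218) ≈ 0.112

Effect size d = 0.26 is small by Cohen's convention (0.2/0.5/0.8).

Threshold: power ≥ 0.80 is conventionally adequate.
Power ≈ 0.11 → the study is underpowered (power < 0.80).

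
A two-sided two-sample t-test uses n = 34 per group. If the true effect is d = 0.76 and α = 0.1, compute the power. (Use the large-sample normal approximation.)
Power ≈ 0.93

Power calculation (two-sample t-test, normal approximation):
z_β = d · √(n/2) - z_{α/2}
z_β = 0.76 · √(34/2) - 1.645
z_β = 0.76 · 4.123 - 1.645
z_β = 1.489

Power = Φ(z_β) = Φ(1.489) ≈ 0.932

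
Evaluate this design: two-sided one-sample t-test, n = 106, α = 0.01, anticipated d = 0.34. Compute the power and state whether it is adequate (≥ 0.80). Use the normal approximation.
Power ≈ 0.82; the study is adequately powered (power ≥ 0.80)

Power calculation (one-sample t-test, normal approximation):
z_β = d · √n - z_{α/2}
z_β = 0.34 · √106 - 2.576
z_β = 0.34 · 10.296 - 2.576
z_β = 0.925

Power = Φ(z_β) = Φ(0.925) ≈ 0.822

Effect size d = 0.34 is small by Cohen's convention (0.2/0.5/0.8).

Threshold: power ≥ 0.80 is conventionally adequate.
Power ≈ 0.82 → the study is adequately powered (power ≥ 0.80).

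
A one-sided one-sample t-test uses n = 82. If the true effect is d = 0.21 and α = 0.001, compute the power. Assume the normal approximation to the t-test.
Power ≈ 0.12

Power calculation (one-sample t-test, normal approximation):
z_β = d · √n - z_α
z_β = 0.21 · √82 - 3.090
z_β = 0.21 · 9.055 - 3.090
z_β = -1.189

Power = Φ(z_β) = Φ(-1.189) ≈ 0.117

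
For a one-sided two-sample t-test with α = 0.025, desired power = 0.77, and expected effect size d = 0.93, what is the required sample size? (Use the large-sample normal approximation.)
n = 17 per group

Sample size formula (two-sample t-test, normal approximation):
n = 2 · ((z_α + z_β) / d)²

z_α = 1.960 (for α = 0.025, one-sided)
z_β = 0.739 (for power = 0.77)
d = 0.93

n = 2 · ((1.960 + 0.739) / 0.93)²
n = 2 · (2.902)²
n ≈ 16.84
Round up to the next whole number: n = 17 per group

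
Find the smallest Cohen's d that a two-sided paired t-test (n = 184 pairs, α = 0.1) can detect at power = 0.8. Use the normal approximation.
d ≈ 0.18

Minimum detectable effect (paired t-test, normal approximation):
d = (z_{α/2} + z_β) / √n
d = (1.645 + 0.842) / √184
d = 2.486 / 13.565
d ≈ 0.18

By Cohen's convention (0.2 small / 0.5 medium / 0.8 large): very small effect.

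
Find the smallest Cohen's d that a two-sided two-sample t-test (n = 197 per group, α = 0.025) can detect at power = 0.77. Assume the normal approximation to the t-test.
d ≈ 0.30

Minimum detectable effect (two-sample t-test, normal approximation):
d = (z_{α/2} + z_β) / √(n/2)
d = (2.241 + 0.739) / √(197/2)
d = 2.980 / 9.925
d ≈ 0.30

By Cohen's convention (0.2 small / 0.5 medium / 0.8 large): small effect.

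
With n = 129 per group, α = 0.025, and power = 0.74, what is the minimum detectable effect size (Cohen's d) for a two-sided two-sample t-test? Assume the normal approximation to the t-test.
d ≈ 0.36

Minimum detectable effect (two-sample t-test, normal approximation):
d = (z_{α/2} + z_β) / √(n/2)
d = (2.241 + 0.643) / √(129/2)
d = 2.885 / 8.031
d ≈ 0.36

By Cohen's convention (0.2 small / 0.5 medium / 0.8 large): small effect.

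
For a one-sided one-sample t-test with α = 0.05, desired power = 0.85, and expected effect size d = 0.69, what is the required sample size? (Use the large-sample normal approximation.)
n = 16

Sample size formula (one-sample t-test, normal approximation):
n = ((z_α + z_β) / d)²

z_α = 1.645 (for α = 0.05, one-sided)
z_β = 1.036 (for power = 0.85)
d = 0.69

n = ((1.645 + 1.036) / 0.69)²
n = (3.886)²
n ≈ 15.10
Round up to the next whole number: n = 16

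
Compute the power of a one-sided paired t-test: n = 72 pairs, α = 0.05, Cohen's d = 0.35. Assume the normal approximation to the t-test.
Power ≈ 0.91

Power calculation (paired t-test, normal approximation):
z_β = d · √n - z_α
z_β = 0.35 · √72 - 1.645
z_β = 0.35 · 8.485 - 1.645
z_β = 1.325

Power = Φ(z_β) = Φ(1.325) ≈ 0.907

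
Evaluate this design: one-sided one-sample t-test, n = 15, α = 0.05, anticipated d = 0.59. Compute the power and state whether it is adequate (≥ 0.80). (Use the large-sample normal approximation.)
Power ≈ 0.74; the study is underpowered (power < 0.80)

Power calculation (one-sample t-test, normal approximation):
z_β = d · √n - z_α
z_β = 0.59 · √15 - 1.645
z_β = 0.59 · 3.873 - 1.645
z_β = 0.640

Power = Φ(z_β) = Φ(0.640) ≈ 0.739

Effect size d = 0.59 is medium by Cohen's convention (0.2/0.5/0.8).

Threshold: power ≥ 0.80 is conventionally adequate.
Power ≈ 0.74 → the study is underpowered (power < 0.80).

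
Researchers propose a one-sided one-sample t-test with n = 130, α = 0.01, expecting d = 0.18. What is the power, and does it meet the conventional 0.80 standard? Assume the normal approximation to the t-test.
Power ≈ 0.39; the study is underpowered (power < 0.80)

Power calculation (one-sample t-test, normal approximation):
z_β = d · √n - z_α
z_β = 0.18 · √130 - 2.326
z_β = 0.18 · 11.402 - 2.326
z_β = -0.274

Power = Φ(z_β) = Φ(-0.274) ≈ 0.392

Effect size d = 0.18 is very small by Cohen's convention (0.2/0.5/0.8).

Threshold: power ≥ 0.80 is conventionally adequate.
Power ≈ 0.39 → the study is underpowered (power < 0.80).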